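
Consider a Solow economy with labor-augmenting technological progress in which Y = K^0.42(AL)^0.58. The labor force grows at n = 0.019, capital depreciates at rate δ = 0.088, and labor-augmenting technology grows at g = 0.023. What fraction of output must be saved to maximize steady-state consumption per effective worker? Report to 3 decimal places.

s_gold = 0.420

n + g + δ = 0.019 + 0.023 + 0.088 = 0.13.
At the golden rule MPK = n+g+δ, and in any Cobb-Douglas steady state s = (n+g+δ)·k/y = MPK·k/y = capital's share 0.42.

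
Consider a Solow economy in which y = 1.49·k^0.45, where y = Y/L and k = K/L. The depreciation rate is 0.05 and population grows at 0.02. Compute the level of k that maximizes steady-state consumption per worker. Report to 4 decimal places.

n + δ = 0.02 + 0.05 = 0.07.
Golden rule sets MPK = n+δ: 0.45·1.49·k^(0.45−1) = 0.07, so k_gold = (0.45·1.49/0.07)^(1/0.55) ≈ 60.8392.

k_gold ≈ 60.8392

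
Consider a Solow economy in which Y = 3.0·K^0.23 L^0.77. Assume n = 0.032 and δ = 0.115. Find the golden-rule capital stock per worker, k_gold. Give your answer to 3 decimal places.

k_gold ≈ 7.449

Break-even investment rate: n + δ = 0.032 + 0.115 = 0.147.
Golden rule sets MPK = n+δ: 0.23·3.0·k^(0.23−1) = 0.147, so k_gold = (0.23·3.0/0.147)^(1/0.77) ≈ 7.4494.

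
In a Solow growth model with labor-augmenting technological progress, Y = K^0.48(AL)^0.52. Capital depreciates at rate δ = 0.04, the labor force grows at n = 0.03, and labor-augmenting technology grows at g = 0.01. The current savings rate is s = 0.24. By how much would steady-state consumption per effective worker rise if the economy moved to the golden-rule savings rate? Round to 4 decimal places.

n + g + δ = 0.03 + 0.01 + 0.04 = 0.08.
Current steady state (s = 0.24): k* = (0.24/0.08)^(1/0.52) ≈ 8.2707, y* = 8.2707^0.48 ≈ 2.7569, c* = (1−0.24)·2.7569 ≈ 2.0952.
Maximizing c = f(k) − (n+g+δ)·k gives f'(k) = n+g+δ, i.e. 0.48·k^(0.48−1) = 0.08, so k_gold = (0.48/0.08)^(1/0.52) ≈ 31.3650.
y_gold = 31.3650^0.48 ≈ 5.2275, c_gold = y_gold − 0.08·k_gold ≈ 2.7183.
Gain: Δc = 2.7183 − 2.0952 ≈ 0.6231.

Δc ≈ 0.6231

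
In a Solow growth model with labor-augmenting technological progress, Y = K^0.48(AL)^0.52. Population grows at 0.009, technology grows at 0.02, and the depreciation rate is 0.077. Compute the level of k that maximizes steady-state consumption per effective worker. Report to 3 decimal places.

Capital per effective worker breaks even when investment replaces (n + g + δ)·k; here n + g + δ = 0.106.
Setting f'(k) = n+g+δ gives 0.48·k^(0.48−1) = 0.106, hence k_gold = (0.48/0.106)^(1/0.52) ≈ 18.2564.

k_gold ≈ 18.256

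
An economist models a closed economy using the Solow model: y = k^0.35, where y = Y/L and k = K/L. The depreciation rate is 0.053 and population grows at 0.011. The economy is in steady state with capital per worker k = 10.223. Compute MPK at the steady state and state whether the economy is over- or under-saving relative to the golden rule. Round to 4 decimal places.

under-saving; MPK ≈ 0.0772

Break-even investment rate: n + δ = 0.011 + 0.053 = 0.064.
MPK = 0.35·k^(0.35−1) = 0.35·10.223^(-0.65) ≈ 0.0772.
MPK > 0.064, so the economy is dynamically efficient (under-saving).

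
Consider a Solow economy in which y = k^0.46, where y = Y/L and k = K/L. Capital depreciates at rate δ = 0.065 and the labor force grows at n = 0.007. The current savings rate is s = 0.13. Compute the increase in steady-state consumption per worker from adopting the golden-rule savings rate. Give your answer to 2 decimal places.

Capital per worker breaks even when investment replaces (n + δ)·k; here n + δ = 0.072.
Current steady state (s = 0.13): k* = (0.13/0.072)^(1/0.54) ≈ 2.9868, y* = 2.9868^0.46 ≈ 1.6542, c* = (1−0.13)·1.6542 ≈ 1.4392.
At the golden rule the marginal product of capital equals n+δ: 0.46·k^(0.46−1) = 0.072. Solving, k_gold = (0.46/0.072)^(1/0.54) ≈ 31.0119.
y_gold = 31.0119^0.46 ≈ 4.8540, c_gold = y_gold − 0.072·k_gold ≈ 2.6212.
Gain: Δc = 2.6212 − 1.4392 ≈ 1.1820.

Δc ≈ 1.18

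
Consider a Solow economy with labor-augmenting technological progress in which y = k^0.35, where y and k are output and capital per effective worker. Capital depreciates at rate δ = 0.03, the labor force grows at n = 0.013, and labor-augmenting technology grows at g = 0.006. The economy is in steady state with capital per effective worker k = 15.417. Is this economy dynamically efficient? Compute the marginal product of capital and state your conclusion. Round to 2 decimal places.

The effective depreciation rate is n + g + δ = 0.013 + 0.006 + 0.03 = 0.049.
MPK = 0.35·k^(0.35−1) = 0.35·15.417^(-0.65) ≈ 0.0591.
MPK > 0.049, so the economy is dynamically efficient (under-saving).

dynamically efficient; MPK ≈ 0.06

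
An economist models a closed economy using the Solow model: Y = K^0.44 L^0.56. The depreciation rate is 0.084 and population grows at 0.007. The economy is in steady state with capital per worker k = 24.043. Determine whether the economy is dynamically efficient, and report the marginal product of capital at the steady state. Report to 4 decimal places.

dynamically inefficient; MPK ≈ 0.0741

Break-even investment rate: n + δ = 0.007 + 0.084 = 0.091.
MPK = 0.44·k^(0.44−1) = 0.44·24.043^(-0.56) ≈ 0.0741.
MPK < 0.091, so the economy is dynamically inefficient (over-saving).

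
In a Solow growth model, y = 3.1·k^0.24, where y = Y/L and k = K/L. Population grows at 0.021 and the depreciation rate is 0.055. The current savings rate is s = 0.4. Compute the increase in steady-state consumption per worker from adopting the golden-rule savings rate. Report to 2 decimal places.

Δc ≈ 0.35

Capital per worker breaks even when investment replaces (n + δ)·k; here n + δ = 0.076.
Current steady state (s = 0.4): k* = (0.4·3.1/0.076)^(1/0.76) ≈ 39.4037, y* = 3.1·39.4037^0.24 ≈ 7.4867, c* = (1−0.4)·7.4867 ≈ 4.4920.
Setting f'(k) = n+δ gives 0.24·3.1·k^(0.24−1) = 0.076, hence k_gold = (0.24·3.1/0.076)^(1/0.76) ≈ 20.1201.
y_gold = 3.1·20.1201^0.24 ≈ 6.3714, c_gold = y_gold − 0.076·k_gold ≈ 4.8422.
Gain: Δc = 4.8422 − 4.4920 ≈ 0.3502.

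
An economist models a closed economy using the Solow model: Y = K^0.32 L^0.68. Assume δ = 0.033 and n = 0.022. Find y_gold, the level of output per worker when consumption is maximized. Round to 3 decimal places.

y_gold ≈ 2.290

The effective depreciation rate is n + δ = 0.022 + 0.033 = 0.055.
Setting f'(k) = n+δ gives 0.32·k^(0.32−1) = 0.055, hence k_gold = (0.32/0.055)^(1/0.68) ≈ 13.3256.
Output: y_gold = k_gold^0.32 = 13.3256^0.32 ≈ 2.2903.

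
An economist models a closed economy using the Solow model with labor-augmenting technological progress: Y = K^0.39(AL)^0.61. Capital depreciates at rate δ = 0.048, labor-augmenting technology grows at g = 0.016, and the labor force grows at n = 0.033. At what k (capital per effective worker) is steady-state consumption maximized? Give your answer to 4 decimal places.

Capital per effective worker breaks even when investment replaces (n + g + δ)·k; here n + g + δ = 0.097.
Maximizing c = f(k) − (n+g+δ)·k gives f'(k) = n+g+δ, i.e. 0.39·k^(0.39−1) = 0.097, so k_gold = (0.39/0.097)^(1/0.61) ≈ 9.7869.

k_gold ≈ 9.7869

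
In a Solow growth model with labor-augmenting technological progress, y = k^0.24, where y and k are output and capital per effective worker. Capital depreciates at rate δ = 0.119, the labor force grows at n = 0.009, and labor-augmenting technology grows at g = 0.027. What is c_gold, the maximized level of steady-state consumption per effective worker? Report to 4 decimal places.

c_gold ≈ 0.8725

The effective depreciation rate is n + g + δ = 0.009 + 0.027 + 0.119 = 0.155.
Golden rule sets MPK = n+g+δ: 0.24·k^(0.24−1) = 0.155, so k_gold = (0.24/0.155)^(1/0.76) ≈ 1.7776.
y_gold = 1.7776^0.24 ≈ 1.1481.
c_gold = y_gold − (n+g+δ)·k_gold = 1.1481 − 0.155·1.7776 ≈ 0.8725.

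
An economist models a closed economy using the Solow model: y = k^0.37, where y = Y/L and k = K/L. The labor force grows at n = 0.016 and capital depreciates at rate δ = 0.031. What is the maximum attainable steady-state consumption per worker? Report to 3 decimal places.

Break-even investment rate: n + δ = 0.016 + 0.031 = 0.047.
Maximizing c = f(k) − (n+δ)·k gives f'(k) = n+δ, i.e. 0.37·k^(0.37−1) = 0.047, so k_gold = (0.37/0.047)^(1/0.63) ≈ 26.4477.
y_gold = 26.4477^0.37 ≈ 3.3596.
c_gold = y_gold − (n+δ)·k_gold = 3.3596 − 0.047·26.4477 ≈ 2.1165.

c_gold ≈ 2.117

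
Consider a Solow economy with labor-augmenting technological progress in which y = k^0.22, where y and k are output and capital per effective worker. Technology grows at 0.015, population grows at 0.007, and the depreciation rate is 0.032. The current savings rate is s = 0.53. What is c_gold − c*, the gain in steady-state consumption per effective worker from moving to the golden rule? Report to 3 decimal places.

Break-even investment rate: n + g + δ = 0.007 + 0.015 + 0.032 = 0.054.
Current steady state (s = 0.53): k* = (0.53/0.054)^(1/0.78) ≈ 18.6915, y* = 18.6915^0.22 ≈ 1.9044, c* = (1−0.53)·1.9044 ≈ 0.8951.
Golden rule sets MPK = n+g+δ: 0.22·k^(0.22−1) = 0.054, so k_gold = (0.22/0.054)^(1/0.78) ≈ 6.0546.
y_gold = 6.0546^0.22 ≈ 1.4861, c_gold = y_gold − 0.054·k_gold ≈ 1.1592.
Gain: Δc = 1.1592 − 0.8951 ≈ 0.2641.

Δc ≈ 0.264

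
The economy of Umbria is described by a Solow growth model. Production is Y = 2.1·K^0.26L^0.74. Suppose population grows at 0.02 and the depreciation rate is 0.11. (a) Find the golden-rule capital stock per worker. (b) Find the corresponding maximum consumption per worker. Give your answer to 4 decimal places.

(a) k_gold ≈ 6.9539; (b) c_gold ≈ 2.5729

The effective depreciation rate is n + δ = 0.02 + 0.11 = 0.13.
Setting f'(k) = n+δ gives 0.26·2.1·k^(0.26−1) = 0.13, hence k_gold = (0.26·2.1/0.13)^(1/0.74) ≈ 6.9539.
y_gold = 2.1·6.9539^0.26 ≈ 3.4770; c_gold = y_gold − 0.13·k_gold ≈ 2.5729.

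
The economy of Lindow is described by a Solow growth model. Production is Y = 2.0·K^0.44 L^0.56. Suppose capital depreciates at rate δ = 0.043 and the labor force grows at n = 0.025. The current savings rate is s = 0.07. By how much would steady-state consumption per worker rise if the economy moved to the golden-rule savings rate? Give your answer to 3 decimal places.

Δc ≈ 5.093

Capital per worker breaks even when investment replaces (n + δ)·k; here n + δ = 0.068.
Current steady state (s = 0.07): k* = (0.07·2.0/0.068)^(1/0.56) ≈ 3.6311, y* = 2.0·3.6311^0.44 ≈ 3.5273, c* = (1−0.07)·3.5273 ≈ 3.2804.
At the golden rule the marginal product of capital equals n+δ: 0.44·2.0·k^(0.44−1) = 0.068. Solving, k_gold = (0.44·2.0/0.068)^(1/0.56) ≈ 96.7537.
y_gold = 2.0·96.7537^0.44 ≈ 14.9528, c_gold = y_gold − 0.068·k_gold ≈ 8.3736.
Gain: Δc = 8.3736 − 3.2804 ≈ 5.0932.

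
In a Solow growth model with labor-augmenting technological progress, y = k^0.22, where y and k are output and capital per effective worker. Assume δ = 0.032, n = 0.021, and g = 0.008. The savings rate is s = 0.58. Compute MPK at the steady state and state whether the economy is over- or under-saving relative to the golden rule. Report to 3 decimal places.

over-saving; MPK ≈ 0.023

The effective depreciation rate is n + g + δ = 0.021 + 0.008 + 0.032 = 0.061.
Steady-state k*: s·k^0.22 = 0.061·k gives k* = (0.58/0.061)^(1/0.78) ≈ 17.9462.
MPK = 0.22·17.9462^(-0.78) ≈ 0.0231.
MPK < n+g+δ = 0.061, so the economy is dynamically inefficient (over-saving).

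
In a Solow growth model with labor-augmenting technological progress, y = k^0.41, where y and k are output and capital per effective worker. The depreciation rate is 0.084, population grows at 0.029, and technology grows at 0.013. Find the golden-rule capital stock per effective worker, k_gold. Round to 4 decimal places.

k_gold ≈ 7.3875

Break-even investment rate: n + g + δ = 0.029 + 0.013 + 0.084 = 0.126.
Golden rule sets MPK = n+g+δ: 0.41·k^(0.41−1) = 0.126, so k_gold = (0.41/0.126)^(1/0.59) ≈ 7.3875.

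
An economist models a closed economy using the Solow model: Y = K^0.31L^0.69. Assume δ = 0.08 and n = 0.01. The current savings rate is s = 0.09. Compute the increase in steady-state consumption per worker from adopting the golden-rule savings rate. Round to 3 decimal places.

The effective depreciation rate is n + δ = 0.01 + 0.08 = 0.09.
Current steady state (s = 0.09): k* = (0.09/0.09)^(1/0.69) ≈ 1.0000, y* = 1.0000^0.31 ≈ 1.0000, c* = (1−0.09)·1.0000 ≈ 0.9100.
Maximizing c = f(k) − (n+δ)·k gives f'(k) = n+δ, i.e. 0.31·k^(0.31−1) = 0.09, so k_gold = (0.31/0.09)^(1/0.69) ≈ 6.0039.
y_gold = 6.0039^0.31 ≈ 1.7431, c_gold = y_gold − 0.09·k_gold ≈ 1.2027.
Gain: Δc = 1.2027 − 0.9100 ≈ 0.2927.

Δc ≈ 0.293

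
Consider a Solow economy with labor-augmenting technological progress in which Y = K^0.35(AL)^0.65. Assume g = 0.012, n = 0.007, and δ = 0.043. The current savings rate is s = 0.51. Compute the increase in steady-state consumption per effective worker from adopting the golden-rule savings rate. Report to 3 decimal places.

Δc ≈ 0.127

n + g + δ = 0.007 + 0.012 + 0.043 = 0.062.
Current steady state (s = 0.51): k* = (0.51/0.062)^(1/0.65) ≈ 25.5839, y* = 25.5839^0.35 ≈ 3.1102, c* = (1−0.51)·3.1102 ≈ 1.5240.
Setting f'(k) = n+g+δ gives 0.35·k^(0.35−1) = 0.062, hence k_gold = (0.35/0.062)^(1/0.65) ≈ 14.3359.
y_gold = 14.3359^0.35 ≈ 2.5395, c_gold = y_gold − 0.062·k_gold ≈ 1.6507.
Gain: Δc = 1.6507 − 1.5240 ≈ 0.1267.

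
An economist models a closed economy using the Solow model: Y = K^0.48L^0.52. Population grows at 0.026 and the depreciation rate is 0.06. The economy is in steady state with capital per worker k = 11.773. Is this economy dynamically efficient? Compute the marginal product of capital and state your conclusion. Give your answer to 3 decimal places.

dynamically efficient; MPK ≈ 0.133

Break-even investment rate: n + δ = 0.026 + 0.06 = 0.086.
MPK = 0.48·k^(0.48−1) = 0.48·11.773^(-0.52) ≈ 0.1332.
MPK > 0.086, so the economy is dynamically efficient (under-saving).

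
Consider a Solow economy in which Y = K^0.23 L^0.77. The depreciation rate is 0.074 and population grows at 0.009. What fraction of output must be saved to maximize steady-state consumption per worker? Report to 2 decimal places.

s_gold = 0.23

Break-even investment rate: n + δ = 0.009 + 0.074 = 0.083.
At the golden rule MPK = n+δ, and in any Cobb-Douglas steady state s = (n+δ)·k/y = MPK·k/y = capital's share 0.23.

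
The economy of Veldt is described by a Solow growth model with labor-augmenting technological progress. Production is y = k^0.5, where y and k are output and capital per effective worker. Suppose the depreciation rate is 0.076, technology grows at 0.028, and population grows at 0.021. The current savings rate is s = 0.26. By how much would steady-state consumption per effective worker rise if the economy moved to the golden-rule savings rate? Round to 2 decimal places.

Capital per effective worker breaks even when investment replaces (n + g + δ)·k; here n + g + δ = 0.125.
Current steady state (s = 0.26): k* = (0.26/0.125)^(1/0.5) ≈ 4.3264, y* = 4.3264^0.5 ≈ 2.0800, c* = (1−0.26)·2.0800 ≈ 1.5392.
At the golden rule the marginal product of capital equals n+g+δ: 0.5·k^(0.5−1) = 0.125. Solving, k_gold = (0.5/0.125)^(1/0.5) ≈ 16.0000.
y_gold = 16.0000^0.5 ≈ 4.0000, c_gold = y_gold − 0.125·k_gold ≈ 2.0000.
Gain: Δc = 2.0000 − 1.5392 ≈ 0.4608.

Δc ≈ 0.46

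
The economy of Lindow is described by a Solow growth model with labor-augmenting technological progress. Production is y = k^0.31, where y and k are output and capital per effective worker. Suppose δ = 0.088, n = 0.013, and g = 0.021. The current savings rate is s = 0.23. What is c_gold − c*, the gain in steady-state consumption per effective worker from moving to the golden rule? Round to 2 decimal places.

n + g + δ = 0.013 + 0.021 + 0.088 = 0.122.
Current steady state (s = 0.23): k* = (0.23/0.122)^(1/0.69) ≈ 2.5066, y* = 2.5066^0.31 ≈ 1.3296, c* = (1−0.23)·1.3296 ≈ 1.0238.
Setting f'(k) = n+g+δ gives 0.31·k^(0.31−1) = 0.122, hence k_gold = (0.31/0.122)^(1/0.69) ≈ 3.8633.
y_gold = 3.8633^0.31 ≈ 1.5204, c_gold = y_gold − 0.122·k_gold ≈ 1.0491.
Gain: Δc = 1.0491 − 1.0238 ≈ 0.0253.

Δc ≈ 0.03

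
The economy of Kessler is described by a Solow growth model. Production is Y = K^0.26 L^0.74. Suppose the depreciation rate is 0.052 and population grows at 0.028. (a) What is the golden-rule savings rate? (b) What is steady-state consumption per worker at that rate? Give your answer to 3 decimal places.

The effective depreciation rate is n + δ = 0.028 + 0.052 = 0.08.
For Cobb-Douglas, s_gold equals capital's share: s_gold = 0.26.
Maximizing c = f(k) − (n+δ)·k gives f'(k) = n+δ, i.e. 0.26·k^(0.26−1) = 0.08, so k_gold = (0.26/0.08)^(1/0.74) ≈ 4.9174.
y_gold = 4.9174^0.26 ≈ 1.5130; c_gold = (1−0.26)·y_gold ≈ 1.1197.

(a) s_gold = 0.260; (b) c_gold ≈ 1.120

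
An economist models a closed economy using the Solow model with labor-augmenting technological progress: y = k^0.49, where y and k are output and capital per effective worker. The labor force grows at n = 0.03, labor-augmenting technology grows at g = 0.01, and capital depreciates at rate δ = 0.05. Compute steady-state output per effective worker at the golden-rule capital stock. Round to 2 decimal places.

y_gold ≈ 5.09

Capital per effective worker breaks even when investment replaces (n + g + δ)·k; here n + g + δ = 0.09.
Maximizing c = f(k) − (n+g+δ)·k gives f'(k) = n+g+δ, i.e. 0.49·k^(0.49−1) = 0.09, so k_gold = (0.49/0.09)^(1/0.51) ≈ 27.7362.
Output: y_gold = k_gold^0.49 = 27.7362^0.49 ≈ 5.0944.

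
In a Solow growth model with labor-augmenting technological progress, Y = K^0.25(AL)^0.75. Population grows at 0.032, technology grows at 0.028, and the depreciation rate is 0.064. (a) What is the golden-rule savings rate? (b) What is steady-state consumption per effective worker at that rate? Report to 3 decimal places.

Capital per effective worker breaks even when investment replaces (n + g + δ)·k; here n + g + δ = 0.124.
For Cobb-Douglas, s_gold equals capital's share: s_gold = 0.25.
Maximizing c = f(k) − (n+g+δ)·k gives f'(k) = n+g+δ, i.e. 0.25·k^(0.25−1) = 0.124, so k_gold = (0.25/0.124)^(1/0.75) ≈ 2.5470.
y_gold = 2.5470^0.25 ≈ 1.2633; c_gold = (1−0.25)·y_gold ≈ 0.9475.

(a) s_gold = 0.250; (b) c_gold ≈ 0.947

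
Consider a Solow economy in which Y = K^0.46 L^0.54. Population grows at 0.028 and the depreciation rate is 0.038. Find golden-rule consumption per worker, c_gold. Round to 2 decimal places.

The effective depreciation rate is n + δ = 0.028 + 0.038 = 0.066.
Maximizing c = f(k) − (n+δ)·k gives f'(k) = n+δ, i.e. 0.46·k^(0.46−1) = 0.066, so k_gold = (0.46/0.066)^(1/0.54) ≈ 36.4340.
y_gold = 36.4340^0.46 ≈ 5.2275.
c_gold = y_gold − (n+δ)·k_gold = 5.2275 − 0.066·36.4340 ≈ 2.8228.

c_gold ≈ 2.82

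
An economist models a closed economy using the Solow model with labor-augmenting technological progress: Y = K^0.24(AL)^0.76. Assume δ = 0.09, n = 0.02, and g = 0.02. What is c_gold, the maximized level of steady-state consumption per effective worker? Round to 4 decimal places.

n + g + δ = 0.02 + 0.02 + 0.09 = 0.13.
At the golden rule the marginal product of capital equals n+g+δ: 0.24·k^(0.24−1) = 0.13. Solving, k_gold = (0.24/0.13)^(1/0.76) ≈ 2.2405.
y_gold = 2.2405^0.24 ≈ 1.2136.
c_gold = y_gold − (n+g+δ)·k_gold = 1.2136 − 0.13·2.2405 ≈ 0.9224.

c_gold ≈ 0.9224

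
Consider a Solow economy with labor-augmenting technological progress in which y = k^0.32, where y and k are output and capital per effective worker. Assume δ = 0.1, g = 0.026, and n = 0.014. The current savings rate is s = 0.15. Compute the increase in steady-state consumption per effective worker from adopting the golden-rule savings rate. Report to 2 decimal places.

Δc ≈ 0.13

Capital per effective worker breaks even when investment replaces (n + g + δ)·k; here n + g + δ = 0.14.
Current steady state (s = 0.15): k* = (0.15/0.14)^(1/0.68) ≈ 1.1068, y* = 1.1068^0.32 ≈ 1.0330, c* = (1−0.15)·1.0330 ≈ 0.8781.
At the golden rule the marginal product of capital equals n+g+δ: 0.32·k^(0.32−1) = 0.14. Solving, k_gold = (0.32/0.14)^(1/0.68) ≈ 3.3727.
y_gold = 3.3727^0.32 ≈ 1.4755, c_gold = y_gold − 0.14·k_gold ≈ 1.0034.
Gain: Δc = 1.0034 − 0.8781 ≈ 0.1253.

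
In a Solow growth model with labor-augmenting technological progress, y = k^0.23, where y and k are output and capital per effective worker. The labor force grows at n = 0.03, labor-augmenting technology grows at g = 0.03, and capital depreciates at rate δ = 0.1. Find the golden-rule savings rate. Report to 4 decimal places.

s_gold = 0.2300

The effective depreciation rate is n + g + δ = 0.03 + 0.03 + 0.1 = 0.16.
At the golden rule MPK = n+g+δ, and in any Cobb-Douglas steady state s = (n+g+δ)·k/y = MPK·k/y = capital's share 0.23.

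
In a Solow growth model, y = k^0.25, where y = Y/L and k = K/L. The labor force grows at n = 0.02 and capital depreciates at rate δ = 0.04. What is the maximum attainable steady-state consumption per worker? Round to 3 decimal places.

Capital per worker breaks even when investment replaces (n + δ)·k; here n + δ = 0.06.
At the golden rule the marginal product of capital equals n+δ: 0.25·k^(0.25−1) = 0.06. Solving, k_gold = (0.25/0.06)^(1/0.75) ≈ 6.7048.
y_gold = 6.7048^0.25 ≈ 1.6091.
c_gold = y_gold − (n+δ)·k_gold = 1.6091 − 0.06·6.7048 ≈ 1.2069.

c_gold ≈ 1.207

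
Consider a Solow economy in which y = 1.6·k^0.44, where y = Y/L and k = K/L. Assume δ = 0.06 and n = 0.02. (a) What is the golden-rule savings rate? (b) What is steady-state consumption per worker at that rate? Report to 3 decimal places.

(a) s_gold = 0.440; (b) c_gold ≈ 4.948

n + δ = 0.02 + 0.06 = 0.08.
For Cobb-Douglas, s_gold equals capital's share: s_gold = 0.44.
At the golden rule the marginal product of capital equals n+δ: 0.44·1.6·k^(0.44−1) = 0.08. Solving, k_gold = (0.44·1.6/0.08)^(1/0.56) ≈ 48.5933.
y_gold = 1.6·48.5933^0.44 ≈ 8.8351; c_gold = (1−0.44)·y_gold ≈ 4.9477.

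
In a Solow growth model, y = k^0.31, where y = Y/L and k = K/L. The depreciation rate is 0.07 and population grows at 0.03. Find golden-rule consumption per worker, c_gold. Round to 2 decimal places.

n + δ = 0.03 + 0.07 = 0.1.
Setting f'(k) = n+δ gives 0.31·k^(0.31−1) = 0.1, hence k_gold = (0.31/0.1)^(1/0.69) ≈ 5.1537.
y_gold = 5.1537^0.31 ≈ 1.6625.
c_gold = y_gold − (n+δ)·k_gold = 1.6625 − 0.1·5.1537 ≈ 1.1471.

c_gold ≈ 1.15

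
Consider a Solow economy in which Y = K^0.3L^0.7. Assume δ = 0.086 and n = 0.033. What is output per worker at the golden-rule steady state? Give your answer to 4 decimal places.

n + δ = 0.033 + 0.086 = 0.119.
Golden rule sets MPK = n+δ: 0.3·k^(0.3−1) = 0.119, so k_gold = (0.3/0.119)^(1/0.7) ≈ 3.7469.
Output: y_gold = k_gold^0.3 = 3.7469^0.3 ≈ 1.4863.

y_gold ≈ 1.4863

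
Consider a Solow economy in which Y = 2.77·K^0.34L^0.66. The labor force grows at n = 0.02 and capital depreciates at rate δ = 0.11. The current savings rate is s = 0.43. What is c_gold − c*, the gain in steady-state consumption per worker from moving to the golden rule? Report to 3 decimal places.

Capital per worker breaks even when investment replaces (n + δ)·k; here n + δ = 0.13.
Current steady state (s = 0.43): k* = (0.43·2.77/0.13)^(1/0.66) ≈ 28.6803, y* = 2.77·28.6803^0.34 ≈ 8.6708, c* = (1−0.43)·8.6708 ≈ 4.9423.
At the golden rule the marginal product of capital equals n+δ: 0.34·2.77·k^(0.34−1) = 0.13. Solving, k_gold = (0.34·2.77/0.13)^(1/0.66) ≈ 20.0934.
y_gold = 2.77·20.0934^0.34 ≈ 7.6828, c_gold = y_gold − 0.13·k_gold ≈ 5.0706.
Gain: Δc = 5.0706 − 4.9423 ≈ 0.1283.

Δc ≈ 0.128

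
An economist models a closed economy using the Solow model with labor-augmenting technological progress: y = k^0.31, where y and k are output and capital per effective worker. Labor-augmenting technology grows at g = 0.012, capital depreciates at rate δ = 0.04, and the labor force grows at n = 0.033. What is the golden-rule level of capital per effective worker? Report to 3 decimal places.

k_gold ≈ 6.522

n + g + δ = 0.033 + 0.012 + 0.04 = 0.085.
Maximizing c = f(k) − (n+g+δ)·k gives f'(k) = n+g+δ, i.e. 0.31·k^(0.31−1) = 0.085, so k_gold = (0.31/0.085)^(1/0.69) ≈ 6.5224.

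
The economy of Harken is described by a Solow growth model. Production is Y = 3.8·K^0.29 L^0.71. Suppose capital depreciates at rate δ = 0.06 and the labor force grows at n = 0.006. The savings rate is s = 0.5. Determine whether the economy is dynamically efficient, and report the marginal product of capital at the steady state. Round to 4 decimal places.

dynamically inefficient; MPK ≈ 0.0383

Break-even investment rate: n + δ = 0.006 + 0.06 = 0.066.
Steady-state k*: s·A·k^0.29 = 0.066·k gives k* = (0.5·3.8/0.066)^(1/0.71) ≈ 113.5599.
MPK = 0.29·3.8·113.5599^(-0.71) ≈ 0.0383.
MPK < n+δ = 0.066, so the economy is dynamically inefficient (over-saving).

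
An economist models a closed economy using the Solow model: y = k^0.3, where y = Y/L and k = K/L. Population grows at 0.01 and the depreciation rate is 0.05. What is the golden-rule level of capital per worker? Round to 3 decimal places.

Break-even investment rate: n + δ = 0.01 + 0.05 = 0.06.
At the golden rule the marginal product of capital equals n+δ: 0.3·k^(0.3−1) = 0.06. Solving, k_gold = (0.3/0.06)^(1/0.7) ≈ 9.9662.

k_gold ≈ 9.966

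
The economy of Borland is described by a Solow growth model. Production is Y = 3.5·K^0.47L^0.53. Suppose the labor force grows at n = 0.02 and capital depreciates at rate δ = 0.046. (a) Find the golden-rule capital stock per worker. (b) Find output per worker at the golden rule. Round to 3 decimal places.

n + δ = 0.02 + 0.046 = 0.066.
Golden rule sets MPK = n+δ: 0.47·3.5·k^(0.47−1) = 0.066, so k_gold = (0.47·3.5/0.066)^(1/0.53) ≈ 431.6540.
y_gold = 3.5·431.6540^0.47 ≈ 60.6152.

(a) k_gold ≈ 431.654; (b) y_gold ≈ 60.615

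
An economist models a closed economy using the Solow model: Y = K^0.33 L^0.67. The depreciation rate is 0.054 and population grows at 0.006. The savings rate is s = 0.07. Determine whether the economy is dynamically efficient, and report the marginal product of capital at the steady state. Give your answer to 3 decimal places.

dynamically efficient; MPK ≈ 0.283

The effective depreciation rate is n + δ = 0.006 + 0.054 = 0.06.
Steady-state k*: s·k^0.33 = 0.06·k gives k* = (0.07/0.06)^(1/0.67) ≈ 1.2587.
MPK = 0.33·1.2587^(-0.67) ≈ 0.2829.
MPK > n+δ = 0.06, so the economy is dynamically efficient (under-saving).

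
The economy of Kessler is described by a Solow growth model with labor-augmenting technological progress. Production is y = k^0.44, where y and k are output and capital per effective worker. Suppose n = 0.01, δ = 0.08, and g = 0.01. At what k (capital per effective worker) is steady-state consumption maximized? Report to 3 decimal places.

Break-even investment rate: n + g + δ = 0.01 + 0.01 + 0.08 = 0.1.
Golden rule sets MPK = n+g+δ: 0.44·k^(0.44−1) = 0.1, so k_gold = (0.44/0.1)^(1/0.56) ≈ 14.0936.

k_gold ≈ 14.094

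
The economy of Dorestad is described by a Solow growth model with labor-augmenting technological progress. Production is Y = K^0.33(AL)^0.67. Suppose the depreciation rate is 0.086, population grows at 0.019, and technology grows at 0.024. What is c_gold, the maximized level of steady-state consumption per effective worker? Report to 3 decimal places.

Break-even investment rate: n + g + δ = 0.019 + 0.024 + 0.086 = 0.129.
Maximizing c = f(k) − (n+g+δ)·k gives f'(k) = n+g+δ, i.e. 0.33·k^(0.33−1) = 0.129, so k_gold = (0.33/0.129)^(1/0.67) ≈ 4.0630.
y_gold = 4.0630^0.33 ≈ 1.5882.
c_gold = y_gold − (n+g+δ)·k_gold = 1.5882 − 0.129·4.0630 ≈ 1.0641.

c_gold ≈ 1.064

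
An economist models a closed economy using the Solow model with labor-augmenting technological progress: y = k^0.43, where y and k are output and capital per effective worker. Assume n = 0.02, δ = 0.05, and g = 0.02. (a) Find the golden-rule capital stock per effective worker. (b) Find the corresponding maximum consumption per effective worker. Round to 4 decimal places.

The effective depreciation rate is n + g + δ = 0.02 + 0.02 + 0.05 = 0.09.
Golden rule sets MPK = n+g+δ: 0.43·k^(0.43−1) = 0.09, so k_gold = (0.43/0.09)^(1/0.57) ≈ 15.5462.
y_gold = 15.5462^0.43 ≈ 3.2539; c_gold = y_gold − 0.09·k_gold ≈ 1.8547.

(a) k_gold ≈ 15.5462; (b) c_gold ≈ 1.8547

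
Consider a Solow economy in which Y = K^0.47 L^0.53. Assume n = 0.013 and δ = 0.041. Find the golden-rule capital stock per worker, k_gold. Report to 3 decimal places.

n + δ = 0.013 + 0.041 = 0.054.
Maximizing c = f(k) − (n+δ)·k gives f'(k) = n+δ, i.e. 0.47·k^(0.47−1) = 0.054, so k_gold = (0.47/0.054)^(1/0.53) ≈ 59.2962.

k_gold ≈ 59.296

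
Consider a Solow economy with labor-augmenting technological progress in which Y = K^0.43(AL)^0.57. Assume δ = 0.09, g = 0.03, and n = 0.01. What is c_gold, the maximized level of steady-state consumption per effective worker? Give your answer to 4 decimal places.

c_gold ≈ 1.4054

The effective depreciation rate is n + g + δ = 0.01 + 0.03 + 0.09 = 0.13.
At the golden rule the marginal product of capital equals n+g+δ: 0.43·k^(0.43−1) = 0.13. Solving, k_gold = (0.43/0.13)^(1/0.57) ≈ 8.1554.
y_gold = 8.1554^0.43 ≈ 2.4656.
c_gold = y_gold − (n+g+δ)·k_gold = 2.4656 − 0.13·8.1554 ≈ 1.4054.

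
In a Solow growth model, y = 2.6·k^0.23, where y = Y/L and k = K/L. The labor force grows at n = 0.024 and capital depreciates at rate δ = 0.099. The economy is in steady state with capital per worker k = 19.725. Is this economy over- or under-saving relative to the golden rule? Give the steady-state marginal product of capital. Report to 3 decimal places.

over-saving; MPK ≈ 0.060

n + δ = 0.024 + 0.099 = 0.123.
MPK = 0.23·2.6·k^(0.23−1) = 0.23·2.6·19.725^(-0.77) ≈ 0.0602.
MPK < 0.123, so the economy is dynamically inefficient (over-saving).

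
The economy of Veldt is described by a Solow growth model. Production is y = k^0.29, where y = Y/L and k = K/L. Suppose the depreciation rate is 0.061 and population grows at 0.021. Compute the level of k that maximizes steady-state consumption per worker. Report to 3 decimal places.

k_gold ≈ 5.925

Capital per worker breaks even when investment replaces (n + δ)·k; here n + δ = 0.082.
Golden rule sets MPK = n+δ: 0.29·k^(0.29−1) = 0.082, so k_gold = (0.29/0.082)^(1/0.71) ≈ 5.9245.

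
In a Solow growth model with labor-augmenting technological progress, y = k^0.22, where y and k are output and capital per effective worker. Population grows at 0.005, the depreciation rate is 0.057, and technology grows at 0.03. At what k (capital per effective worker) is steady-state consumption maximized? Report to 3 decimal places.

Break-even investment rate: n + g + δ = 0.005 + 0.03 + 0.057 = 0.092.
Golden rule sets MPK = n+g+δ: 0.22·k^(0.22−1) = 0.092, so k_gold = (0.22/0.092)^(1/0.78) ≈ 3.0579.

k_gold ≈ 3.058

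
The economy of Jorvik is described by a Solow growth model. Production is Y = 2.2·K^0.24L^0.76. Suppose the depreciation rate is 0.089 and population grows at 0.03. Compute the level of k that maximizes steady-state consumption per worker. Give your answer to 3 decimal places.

k_gold ≈ 7.103

The effective depreciation rate is n + δ = 0.03 + 0.089 = 0.119.
At the golden rule the marginal product of capital equals n+δ: 0.24·2.2·k^(0.24−1) = 0.119. Solving, k_gold = (0.24·2.2/0.119)^(1/0.76) ≈ 7.1028.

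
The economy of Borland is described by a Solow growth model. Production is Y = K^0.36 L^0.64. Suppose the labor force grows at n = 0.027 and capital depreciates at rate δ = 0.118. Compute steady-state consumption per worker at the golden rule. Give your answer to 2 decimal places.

c_gold ≈ 1.07

n + δ = 0.027 + 0.118 = 0.145.
Golden rule sets MPK = n+δ: 0.36·k^(0.36−1) = 0.145, so k_gold = (0.36/0.145)^(1/0.64) ≈ 4.1408.
y_gold = 4.1408^0.36 ≈ 1.6678.
c_gold = y_gold − (n+δ)·k_gold = 1.6678 − 0.145·4.1408 ≈ 1.0674.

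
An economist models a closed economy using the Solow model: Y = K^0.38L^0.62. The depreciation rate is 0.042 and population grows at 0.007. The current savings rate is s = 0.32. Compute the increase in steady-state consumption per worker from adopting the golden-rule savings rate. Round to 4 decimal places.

The effective depreciation rate is n + δ = 0.007 + 0.042 = 0.049.
Current steady state (s = 0.32): k* = (0.32/0.049)^(1/0.62) ≈ 20.6273, y* = 20.6273^0.38 ≈ 3.1586, c* = (1−0.32)·3.1586 ≈ 2.1478.
Maximizing c = f(k) − (n+δ)·k gives f'(k) = n+δ, i.e. 0.38·k^(0.38−1) = 0.049, so k_gold = (0.38/0.049)^(1/0.62) ≈ 27.2156.
y_gold = 27.2156^0.38 ≈ 3.5094, c_gold = y_gold − 0.049·k_gold ≈ 2.1758.
Gain: Δc = 2.1758 − 2.1478 ≈ 0.0280.

Δc ≈ 0.0280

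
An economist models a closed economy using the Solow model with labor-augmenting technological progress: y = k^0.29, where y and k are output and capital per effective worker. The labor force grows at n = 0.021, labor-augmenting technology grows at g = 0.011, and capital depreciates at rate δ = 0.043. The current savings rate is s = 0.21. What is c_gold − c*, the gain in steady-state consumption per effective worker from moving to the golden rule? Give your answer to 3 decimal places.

Break-even investment rate: n + g + δ = 0.021 + 0.011 + 0.043 = 0.075.
Current steady state (s = 0.21): k* = (0.21/0.075)^(1/0.71) ≈ 4.2638, y* = 4.2638^0.29 ≈ 1.5228, c* = (1−0.21)·1.5228 ≈ 1.2030.
Golden rule sets MPK = n+g+δ: 0.29·k^(0.29−1) = 0.075, so k_gold = (0.29/0.075)^(1/0.71) ≈ 6.7179.
y_gold = 6.7179^0.29 ≈ 1.7374, c_gold = y_gold − 0.075·k_gold ≈ 1.2335.
Gain: Δc = 1.2335 − 1.2030 ≈ 0.0305.

Δc ≈ 0.031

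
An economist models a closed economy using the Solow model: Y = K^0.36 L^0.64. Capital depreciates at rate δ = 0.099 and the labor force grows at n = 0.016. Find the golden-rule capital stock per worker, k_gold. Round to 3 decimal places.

Capital per worker breaks even when investment replaces (n + δ)·k; here n + δ = 0.115.
At the golden rule the marginal product of capital equals n+δ: 0.36·k^(0.36−1) = 0.115. Solving, k_gold = (0.36/0.115)^(1/0.64) ≈ 5.9482.

k_gold ≈ 5.948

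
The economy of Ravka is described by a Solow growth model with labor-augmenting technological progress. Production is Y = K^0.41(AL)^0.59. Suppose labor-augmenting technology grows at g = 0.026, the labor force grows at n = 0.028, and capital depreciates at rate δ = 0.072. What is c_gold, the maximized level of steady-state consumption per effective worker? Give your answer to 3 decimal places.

Break-even investment rate: n + g + δ = 0.028 + 0.026 + 0.072 = 0.126.
Setting f'(k) = n+g+δ gives 0.41·k^(0.41−1) = 0.126, hence k_gold = (0.41/0.126)^(1/0.59) ≈ 7.3875.
y_gold = 7.3875^0.41 ≈ 2.2703.
c_gold = y_gold − (n+g+δ)·k_gold = 2.2703 − 0.126·7.3875 ≈ 1.3395.

c_gold ≈ 1.339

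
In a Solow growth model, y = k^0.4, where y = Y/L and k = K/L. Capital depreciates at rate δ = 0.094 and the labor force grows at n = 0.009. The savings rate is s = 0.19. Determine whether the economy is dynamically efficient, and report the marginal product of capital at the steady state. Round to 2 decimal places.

dynamically efficient; MPK ≈ 0.22

Capital per worker breaks even when investment replaces (n + δ)·k; here n + δ = 0.103.
Steady-state k*: s·k^0.4 = 0.103·k gives k* = (0.19/0.103)^(1/0.6) ≈ 2.7746.
MPK = 0.4·2.7746^(-0.6) ≈ 0.2168.
MPK > n+δ = 0.103, so the economy is dynamically efficient (under-saving).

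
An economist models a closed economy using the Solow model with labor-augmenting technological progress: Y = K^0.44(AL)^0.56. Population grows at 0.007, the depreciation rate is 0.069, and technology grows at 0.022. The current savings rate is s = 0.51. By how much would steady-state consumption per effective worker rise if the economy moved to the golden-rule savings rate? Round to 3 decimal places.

Δc ≈ 0.032

Break-even investment rate: n + g + δ = 0.007 + 0.022 + 0.069 = 0.098.
Current steady state (s = 0.51): k* = (0.51/0.098)^(1/0.56) ≈ 19.0189, y* = 19.0189^0.44 ≈ 3.6546, c* = (1−0.51)·3.6546 ≈ 1.7908.
Golden rule sets MPK = n+g+δ: 0.44·k^(0.44−1) = 0.098, so k_gold = (0.44/0.098)^(1/0.56) ≈ 14.6114.
y_gold = 14.6114^0.44 ≈ 3.2543, c_gold = y_gold − 0.098·k_gold ≈ 1.8224.
Gain: Δc = 1.8224 − 1.7908 ≈ 0.0317.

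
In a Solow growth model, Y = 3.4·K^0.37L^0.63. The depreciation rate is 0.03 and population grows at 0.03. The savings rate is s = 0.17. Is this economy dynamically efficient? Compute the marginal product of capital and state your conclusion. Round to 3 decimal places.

Break-even investment rate: n + δ = 0.03 + 0.03 = 0.06.
Steady-state k*: s·A·k^0.37 = 0.06·k gives k* = (0.17·3.4/0.06)^(1/0.63) ≈ 36.4376.
MPK = 0.37·3.4·36.4376^(-0.63) ≈ 0.1306.
MPK > n+δ = 0.06, so the economy is dynamically efficient (under-saving).

dynamically efficient; MPK ≈ 0.131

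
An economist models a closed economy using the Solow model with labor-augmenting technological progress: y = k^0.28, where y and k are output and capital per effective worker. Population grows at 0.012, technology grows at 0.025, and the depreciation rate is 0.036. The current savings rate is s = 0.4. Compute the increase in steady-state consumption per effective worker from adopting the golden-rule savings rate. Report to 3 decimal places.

Capital per effective worker breaks even when investment replaces (n + g + δ)·k; here n + g + δ = 0.073.
Current steady state (s = 0.4): k* = (0.4/0.073)^(1/0.72) ≈ 10.6175, y* = 10.6175^0.28 ≈ 1.9377, c* = (1−0.4)·1.9377 ≈ 1.1626.
Maximizing c = f(k) − (n+g+δ)·k gives f'(k) = n+g+δ, i.e. 0.28·k^(0.28−1) = 0.073, so k_gold = (0.28/0.073)^(1/0.72) ≈ 6.4697.
y_gold = 6.4697^0.28 ≈ 1.6867, c_gold = y_gold − 0.073·k_gold ≈ 1.2144.
Gain: Δc = 1.2144 − 1.1626 ≈ 0.0518.

Δc ≈ 0.052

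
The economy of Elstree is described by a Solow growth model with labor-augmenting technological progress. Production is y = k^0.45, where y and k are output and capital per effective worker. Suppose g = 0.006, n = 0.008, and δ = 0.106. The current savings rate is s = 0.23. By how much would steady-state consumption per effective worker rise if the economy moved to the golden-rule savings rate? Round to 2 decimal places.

Capital per effective worker breaks even when investment replaces (n + g + δ)·k; here n + g + δ = 0.12.
Current steady state (s = 0.23): k* = (0.23/0.12)^(1/0.55) ≈ 3.2638, y* = 3.2638^0.45 ≈ 1.7028, c* = (1−0.23)·1.7028 ≈ 1.3112.
Golden rule sets MPK = n+g+δ: 0.45·k^(0.45−1) = 0.12, so k_gold = (0.45/0.12)^(1/0.55) ≈ 11.0584.
y_gold = 11.0584^0.45 ≈ 2.9489, c_gold = y_gold − 0.12·k_gold ≈ 1.6219.
Gain: Δc = 1.6219 − 1.3112 ≈ 0.3107.

Δc ≈ 0.31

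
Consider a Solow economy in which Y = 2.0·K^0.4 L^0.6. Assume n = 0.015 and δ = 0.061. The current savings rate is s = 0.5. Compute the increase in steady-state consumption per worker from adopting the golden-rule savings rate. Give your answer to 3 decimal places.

The effective depreciation rate is n + δ = 0.015 + 0.061 = 0.076.
Current steady state (s = 0.5): k* = (0.5·2.0/0.076)^(1/0.6) ≈ 73.3349, y* = 2.0·73.3349^0.4 ≈ 11.1469, c* = (1−0.5)·11.1469 ≈ 5.5735.
Golden rule sets MPK = n+δ: 0.4·2.0·k^(0.4−1) = 0.076, so k_gold = (0.4·2.0/0.076)^(1/0.6) ≈ 50.5585.
y_gold = 2.0·50.5585^0.4 ≈ 9.6061, c_gold = y_gold − 0.076·k_gold ≈ 5.7637.
Gain: Δc = 5.7637 − 5.5735 ≈ 0.1902.

Δc ≈ 0.190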